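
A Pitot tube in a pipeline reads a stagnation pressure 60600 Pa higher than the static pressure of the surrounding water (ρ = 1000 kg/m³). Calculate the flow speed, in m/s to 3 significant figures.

v ≈ 11.0 m/s

At the stagnation point the flow is brought to rest, so Bernoulli gives P_stag − P_static = ½ρv².
v = √(2ΔP/ρ) = √(2·60600/1000) = 11.0 m/s.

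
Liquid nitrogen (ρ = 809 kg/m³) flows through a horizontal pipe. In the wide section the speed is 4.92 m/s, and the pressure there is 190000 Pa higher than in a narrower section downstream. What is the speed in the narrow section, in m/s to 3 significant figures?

With h₁ = h₂, rearranging Bernoulli gives v₂ = √(v₁² + 2ΔP/ρ).
v₂ = √(4.92² + 2·190000/809) = √(24.2 + 470) = 22.2 m/s.

v₂ ≈ 22.2 m/s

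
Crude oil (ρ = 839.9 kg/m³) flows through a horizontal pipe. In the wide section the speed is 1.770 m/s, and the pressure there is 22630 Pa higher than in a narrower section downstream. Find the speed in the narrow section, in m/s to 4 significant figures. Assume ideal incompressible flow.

Along the level pipe P + ½ρv² is conserved, hence v₂² = v₁² + 2(P₁ − P₂)/ρ.
v₂ = √(1.770² + 2·22630/839.9) = √(3.133 + 53.89) = 7.551 m/s.

v₂ ≈ 7.551 m/s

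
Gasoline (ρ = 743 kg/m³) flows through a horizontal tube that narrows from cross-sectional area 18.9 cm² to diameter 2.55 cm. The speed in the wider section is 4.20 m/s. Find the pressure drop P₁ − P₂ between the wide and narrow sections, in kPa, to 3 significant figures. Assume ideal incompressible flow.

Continuity gives A₁v₁ = A₂v₂, so v₂ = (18.9 cm²)/(5.11 cm²) × 4.20 m/s = 15.5 m/s.
With no height change, Bernoulli's equation is P₁ + ½ρv₁² = P₂ + ½ρv₂².
P₁ − P₂ = ½·743·(15.5² − 4.20²) = ½·743·224 = 83200 Pa.

83.2 kPa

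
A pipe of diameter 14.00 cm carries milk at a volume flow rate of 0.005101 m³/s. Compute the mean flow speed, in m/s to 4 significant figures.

Q = 0.005101 m³/s = 0.005101 m³/s.
v = Q/A = 0.005101 / 0.01539 = 0.3314 m/s.

v = 0.3314 m/s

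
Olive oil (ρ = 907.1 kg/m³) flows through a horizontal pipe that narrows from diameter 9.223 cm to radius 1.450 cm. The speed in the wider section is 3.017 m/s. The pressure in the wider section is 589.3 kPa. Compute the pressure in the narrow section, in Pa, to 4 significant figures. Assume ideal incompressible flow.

Mass conservation (A₁v₁ = A₂v₂) gives v₂ = 3.017 × 66.81/6.605 = 30.52 m/s.
Along the horizontal streamline, P + ½ρv² is constant.
P₂ = P₁ − ½ρ(v₂² − v₁²) = 589300 − ½·907.1·(30.52² − 3.017²) = 589300 − 418200 = 171100 Pa.

171100 Pa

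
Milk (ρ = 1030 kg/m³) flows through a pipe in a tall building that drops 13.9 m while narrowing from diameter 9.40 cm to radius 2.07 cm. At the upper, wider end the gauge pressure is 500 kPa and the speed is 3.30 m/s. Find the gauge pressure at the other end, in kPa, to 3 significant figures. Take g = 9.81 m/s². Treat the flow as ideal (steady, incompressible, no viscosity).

Mass conservation (A₁v₁ = A₂v₂) gives v₂ = 3.30 × 69.4/13.5 = 17.0 m/s.
Energy conservation along the streamline gives P₂ = P₁ − ½ρ(v₂² − v₁²) − ρg(h₂ − h₁).
P₂ = 500000 + ½·1030·(3.30² − 17.0²) − 1030·9.81·(−13.9) = 500000 + (-143000) − (-140000) = 497000 Pa.

497 kPa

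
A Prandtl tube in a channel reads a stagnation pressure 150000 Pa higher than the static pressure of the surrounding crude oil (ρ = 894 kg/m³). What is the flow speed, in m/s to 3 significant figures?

The dynamic pressure equals the rise in static pressure at the stagnation point: ΔP = ½ρv².
v = √(2ΔP/ρ) = √(2·150000/894) = 18.3 m/s.

v ≈ 18.3 m/s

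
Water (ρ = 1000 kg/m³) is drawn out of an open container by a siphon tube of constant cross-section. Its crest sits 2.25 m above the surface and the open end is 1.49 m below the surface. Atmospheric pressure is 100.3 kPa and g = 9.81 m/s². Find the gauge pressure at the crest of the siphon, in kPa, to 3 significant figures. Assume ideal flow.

The outlet speed comes from Torricelli: v = √(2g·1.49) = 5.41 m/s.
With constant cross-section the crest speed equals v; applying Bernoulli from the surface up to the crest, P_top = P_atm − ½ρv² − ρg·h_top.
P_top = 100300 − ½·1000·5.41² − 1000·9.81·2.25 = 63600 Pa. So P_gauge = P_top − P_atm = -36700 Pa.

P_gauge ≈ -36.7 kPa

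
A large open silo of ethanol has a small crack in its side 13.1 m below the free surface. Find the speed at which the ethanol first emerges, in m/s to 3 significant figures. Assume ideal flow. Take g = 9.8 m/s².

v = 16.0 m/s

Torricelli's result v = √(2gh) gives v = √(2·9.8·13.1) = 16.0 m/s.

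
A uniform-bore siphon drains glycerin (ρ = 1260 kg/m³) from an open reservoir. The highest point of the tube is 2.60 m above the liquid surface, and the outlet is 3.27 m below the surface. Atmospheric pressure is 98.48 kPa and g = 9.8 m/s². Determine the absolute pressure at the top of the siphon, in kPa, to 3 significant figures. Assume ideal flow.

26.0 kPa

The outlet speed comes from Torricelli: v = √(2g·3.27) = 8.01 m/s.
With constant cross-section the crest speed equals v; applying Bernoulli from the surface up to the crest, P_top = P_atm − ½ρv² − ρg·h_top.
P_top = 98480 − ½·1260·8.01² − 1260·9.8·2.60 = 26000 Pa.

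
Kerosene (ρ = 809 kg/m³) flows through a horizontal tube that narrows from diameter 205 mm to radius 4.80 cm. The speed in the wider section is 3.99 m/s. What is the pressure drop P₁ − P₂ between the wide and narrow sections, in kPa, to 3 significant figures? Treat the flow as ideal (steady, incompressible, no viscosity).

Mass conservation (A₁v₁ = A₂v₂) gives v₂ = 3.99 × 330/72.4 = 18.2 m/s.
With no height change, Bernoulli's equation is P₁ + ½ρv₁² = P₂ + ½ρv₂².
P₁ − P₂ = ½·809·(18.2² − 3.99²) = ½·809·315 = 127000 Pa.

ΔP ≈ 127 kPa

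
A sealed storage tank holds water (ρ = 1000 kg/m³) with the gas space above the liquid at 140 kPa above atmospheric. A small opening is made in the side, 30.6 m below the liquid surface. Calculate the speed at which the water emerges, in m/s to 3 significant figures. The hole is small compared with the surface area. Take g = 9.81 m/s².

Take point 1 at the surface (v₁ ≈ 0) and point 2 at the hole (at atmospheric pressure). Bernoulli: P₁ + ρg h = P_atm + ½ρv₂².
With P₁ − P_atm = 140000 Pa, v₂ = √(2gh + 2ΔP/ρ) = √(2·9.81·30.6 + 2·140000/1000) = 29.7 m/s.

v = 29.7 m/s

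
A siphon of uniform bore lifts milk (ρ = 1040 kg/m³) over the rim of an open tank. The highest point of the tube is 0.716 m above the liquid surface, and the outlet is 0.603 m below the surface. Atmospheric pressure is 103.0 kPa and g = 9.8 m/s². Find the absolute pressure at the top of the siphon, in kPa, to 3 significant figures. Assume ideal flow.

P_top = 89.6 kPa

Bernoulli surface→outlet gives ½v² = g·h_out, so v = √(2·9.8·0.603) = 3.44 m/s.
With constant cross-section the crest speed equals v; applying Bernoulli from the surface up to the crest, P_top = P_atm − ½ρv² − ρg·h_top.
P_top = 103000 − ½·1040·3.44² − 1040·9.8·0.716 = 89600 Pa.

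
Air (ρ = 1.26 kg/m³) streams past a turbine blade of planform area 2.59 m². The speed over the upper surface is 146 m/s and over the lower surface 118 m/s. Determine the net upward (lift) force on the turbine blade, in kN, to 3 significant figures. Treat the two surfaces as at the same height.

From P + ½ρv² = const at equal height, P_low − P_up = ½ρ(v_up² − v_low²).
ΔP = ½·1.26·(146² − 118²) = 4660 Pa.
Lift = ΔP · A = 4660 × 2.59 = 12100 N.

F = 12.1 kN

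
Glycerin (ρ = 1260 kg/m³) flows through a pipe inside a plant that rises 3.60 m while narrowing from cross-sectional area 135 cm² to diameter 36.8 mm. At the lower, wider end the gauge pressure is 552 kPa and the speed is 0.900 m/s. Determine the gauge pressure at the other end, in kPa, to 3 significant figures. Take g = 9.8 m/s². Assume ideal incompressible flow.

P₂ = 426 kPa

The volume flow rate is constant, so v₂ = (A₁/A₂)v₁ = (135/10.6)·0.900 = 11.4 m/s.
Energy conservation along the streamline gives P₂ = P₁ − ½ρ(v₂² − v₁²) − ρg(h₂ − h₁).
P₂ = 552000 + ½·1260·(0.900² − 11.4²) − 1260·9.8·(+3.60) = 552000 + (-81700) − (44500) = 426000 Pa.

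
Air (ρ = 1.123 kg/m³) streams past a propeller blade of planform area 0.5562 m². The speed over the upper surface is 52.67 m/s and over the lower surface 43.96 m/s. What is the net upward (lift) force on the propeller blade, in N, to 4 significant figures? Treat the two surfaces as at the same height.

262.9 N

The faster flow above has the lower pressure; Bernoulli (same height) gives ΔP = ½ρ(v_up² − v_low²).
ΔP = ½·1.123·(52.67² − 43.96²) = 472.6 Pa.
Lift = ΔP · A = 472.6 × 0.5562 = 262.9 N.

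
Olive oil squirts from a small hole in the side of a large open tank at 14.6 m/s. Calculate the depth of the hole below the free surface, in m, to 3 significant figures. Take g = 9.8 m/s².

For a small hole in a large open tank, ½v² = gh, giving h = v²/(2g).
h = 14.6²/(2·9.8) = 213/19.60 = 10.9 m.

10.9 m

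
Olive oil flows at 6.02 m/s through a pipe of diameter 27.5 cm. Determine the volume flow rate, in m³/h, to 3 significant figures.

Q = A·v = 0.0594 m² × 6.02 m/s = 0.358 m³/s.
Converting: 0.358 m³/s × 3600 = 1290 m³/h.

Q ≈ 1290 m³/h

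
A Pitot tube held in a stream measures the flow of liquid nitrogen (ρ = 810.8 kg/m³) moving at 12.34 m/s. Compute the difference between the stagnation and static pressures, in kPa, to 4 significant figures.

ΔP ≈ 61.73 kPa

At the stagnation point the flow is brought to rest, so Bernoulli gives P_stag − P_static = ½ρv².
ΔP = ½·810.8·12.34² = 61730 Pa.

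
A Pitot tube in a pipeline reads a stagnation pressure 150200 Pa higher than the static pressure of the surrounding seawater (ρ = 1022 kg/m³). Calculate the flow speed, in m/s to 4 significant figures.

v ≈ 17.14 m/s

Bernoulli between the free stream and the stagnation point: ½ρv² = P_stag − P_static.
v = √(2ΔP/ρ) = √(2·150200/1022) = 17.14 m/s.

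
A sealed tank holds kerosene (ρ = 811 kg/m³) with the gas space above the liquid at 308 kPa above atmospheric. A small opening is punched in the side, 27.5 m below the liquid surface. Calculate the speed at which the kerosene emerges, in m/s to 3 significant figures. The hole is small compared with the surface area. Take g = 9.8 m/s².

Take point 1 at the surface (v₁ ≈ 0) and point 2 at the hole (at atmospheric pressure). Bernoulli: P₁ + ρg h = P_atm + ½ρv₂².
With P₁ − P_atm = 308000 Pa, v₂ = √(2gh + 2ΔP/ρ) = √(2·9.8·27.5 + 2·308000/811) = 36.0 m/s.

v ≈ 36.0 m/s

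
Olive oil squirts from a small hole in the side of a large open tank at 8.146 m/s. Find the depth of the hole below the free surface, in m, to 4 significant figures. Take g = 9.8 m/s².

Inverting v = √(2gh) gives h = v² / 2g.
h = 8.146²/(2·9.8) = 66.36/19.60 = 3.386 m.

h ≈ 3.386 m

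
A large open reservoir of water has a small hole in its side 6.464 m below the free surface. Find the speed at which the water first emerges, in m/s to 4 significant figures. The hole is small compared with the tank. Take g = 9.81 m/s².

The surface is effectively still and both ends are open, so ½v² = gh and v = √(2·9.81·6.464) = 11.26 m/s.

v = 11.26 m/s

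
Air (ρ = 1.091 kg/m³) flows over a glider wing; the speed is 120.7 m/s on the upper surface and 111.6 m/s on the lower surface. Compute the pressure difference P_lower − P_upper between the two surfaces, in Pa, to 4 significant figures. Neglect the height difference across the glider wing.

ΔP ≈ 1153 Pa

Bernoulli (same height): P_lower − P_upper = ½ρ(v_upper² − v_lower²).
ΔP = ½·1.091·(120.7² − 111.6²) = 1153 Pa.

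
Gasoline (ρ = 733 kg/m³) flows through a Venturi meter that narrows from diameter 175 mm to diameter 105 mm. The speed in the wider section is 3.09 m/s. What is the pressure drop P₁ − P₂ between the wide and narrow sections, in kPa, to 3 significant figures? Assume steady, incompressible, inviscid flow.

ΔP = 23.5 kPa

By continuity, v₂ = v₁·A₁/A₂ = 3.09·(241/86.6) = 8.58 m/s.
Along the horizontal streamline, P + ½ρv² is constant.
P₁ − P₂ = ½·733·(8.58² − 3.09²) = ½·733·64.1 = 23500 Pa.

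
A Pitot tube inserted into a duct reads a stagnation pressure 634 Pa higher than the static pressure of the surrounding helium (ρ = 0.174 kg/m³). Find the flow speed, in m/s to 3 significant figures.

Bernoulli between the free stream and the stagnation point: ½ρv² = P_stag − P_static.
v = √(2ΔP/ρ) = √(2·634/0.174) = 85.4 m/s.

v ≈ 85.4 m/s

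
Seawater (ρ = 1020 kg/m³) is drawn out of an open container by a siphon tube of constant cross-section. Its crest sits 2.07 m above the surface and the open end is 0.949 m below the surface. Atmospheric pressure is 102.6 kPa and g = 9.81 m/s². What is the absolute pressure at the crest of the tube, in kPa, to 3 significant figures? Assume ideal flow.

Bernoulli surface→outlet gives ½v² = g·h_out, so v = √(2·9.81·0.949) = 4.32 m/s.
With constant cross-section the crest speed equals v; applying Bernoulli from the surface up to the crest, P_top = P_atm − ½ρv² − ρg·h_top.
P_top = 102600 − ½·1020·4.32² − 1020·9.81·2.07 = 72400 Pa.

P_top ≈ 72.4 kPa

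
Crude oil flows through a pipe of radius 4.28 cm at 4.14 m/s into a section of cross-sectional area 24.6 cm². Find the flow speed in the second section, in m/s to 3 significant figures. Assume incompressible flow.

v₂ = 9.69 m/s

By continuity, v₂ = v₁·A₁/A₂ = 4.14·(57.5/24.6) = 9.69 m/s.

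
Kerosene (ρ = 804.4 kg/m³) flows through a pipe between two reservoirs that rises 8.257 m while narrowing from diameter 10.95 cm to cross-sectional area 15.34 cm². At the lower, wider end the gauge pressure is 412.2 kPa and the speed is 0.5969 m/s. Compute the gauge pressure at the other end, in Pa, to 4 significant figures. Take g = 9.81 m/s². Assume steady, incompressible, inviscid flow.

341800 Pa

By continuity, v₂ = v₁·A₁/A₂ = 0.5969·(94.17/15.34) = 3.664 m/s.
Applying Bernoulli between the two ends and solving for P₂: P₂ = P₁ + ½ρ(v₁² − v₂²) − ρgΔh.
P₂ = 412200 + ½·804.4·(0.5969² − 3.664²) − 804.4·9.81·(+8.257) = 412200 + (-5257) − (65160) = 341800 Pa.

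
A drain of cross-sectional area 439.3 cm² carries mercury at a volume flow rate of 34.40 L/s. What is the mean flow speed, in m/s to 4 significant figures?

v = 0.7831 m/s

Q = 34.40 L/s = 0.03440 m³/s.
v = Q/A = 0.03440 / 0.04393 = 0.7831 m/s.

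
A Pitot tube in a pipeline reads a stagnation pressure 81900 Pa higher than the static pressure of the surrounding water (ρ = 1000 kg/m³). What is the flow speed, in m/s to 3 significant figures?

12.8 m/s

At the stagnation point the flow is brought to rest, so Bernoulli gives P_stag − P_static = ½ρv².
v = √(2ΔP/ρ) = √(2·81900/1000) = 12.8 m/s.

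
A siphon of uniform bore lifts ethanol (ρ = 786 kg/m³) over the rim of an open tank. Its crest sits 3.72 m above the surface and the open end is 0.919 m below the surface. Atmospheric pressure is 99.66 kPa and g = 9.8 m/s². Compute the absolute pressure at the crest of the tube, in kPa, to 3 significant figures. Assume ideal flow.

63.9 kPa

The outlet speed comes from Torricelli: v = √(2g·0.919) = 4.24 m/s.
With constant cross-section the crest speed equals v; applying Bernoulli from the surface up to the crest, P_top = P_atm − ½ρv² − ρg·h_top.
P_top = 99660 − ½·786·4.24² − 786·9.8·3.72 = 63900 Pa.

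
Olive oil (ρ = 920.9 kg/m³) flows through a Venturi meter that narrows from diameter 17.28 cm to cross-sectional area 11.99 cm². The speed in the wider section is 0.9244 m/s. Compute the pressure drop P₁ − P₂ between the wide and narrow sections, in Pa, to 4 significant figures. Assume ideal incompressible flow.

Mass conservation (A₁v₁ = A₂v₂) gives v₂ = 0.9244 × 234.5/11.99 = 18.08 m/s.
With no height change, Bernoulli's equation is P₁ + ½ρv₁² = P₂ + ½ρv₂².
P₁ − P₂ = ½·920.9·(18.08² − 0.9244²) = ½·920.9·326.1 = 150100 Pa.

150100 Pa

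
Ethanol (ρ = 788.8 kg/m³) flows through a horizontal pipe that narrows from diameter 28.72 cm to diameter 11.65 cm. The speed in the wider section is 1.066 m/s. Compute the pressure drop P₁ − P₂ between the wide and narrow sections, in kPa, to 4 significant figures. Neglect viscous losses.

By continuity, v₂ = v₁·A₁/A₂ = 1.066·(647.8/106.6) = 6.478 m/s.
Along the horizontal streamline, P + ½ρv² is constant.
P₁ − P₂ = ½·788.8·(6.478² − 1.066²) = ½·788.8·40.83 = 16110 Pa.

ΔP = 16.11 kPa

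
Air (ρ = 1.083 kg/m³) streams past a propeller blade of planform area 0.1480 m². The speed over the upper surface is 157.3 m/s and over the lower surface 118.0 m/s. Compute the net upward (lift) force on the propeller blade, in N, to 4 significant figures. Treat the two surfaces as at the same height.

The faster flow above has the lower pressure; Bernoulli (same height) gives ΔP = ½ρ(v_up² − v_low²).
ΔP = ½·1.083·(157.3² − 118.0²) = 5859 Pa.
Lift = ΔP · A = 5859 × 0.1480 = 867.1 N.

F ≈ 867.1 N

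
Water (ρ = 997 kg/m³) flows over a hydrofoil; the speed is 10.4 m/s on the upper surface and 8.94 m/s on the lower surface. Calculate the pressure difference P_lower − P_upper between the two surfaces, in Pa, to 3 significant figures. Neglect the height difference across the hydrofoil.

With negligible Δh, P + ½ρv² is constant, so P_low − P_up = ½ρ(v_up² − v_low²).
ΔP = ½·997·(10.4² − 8.94²) = 14100 Pa.

ΔP = 14100 Pa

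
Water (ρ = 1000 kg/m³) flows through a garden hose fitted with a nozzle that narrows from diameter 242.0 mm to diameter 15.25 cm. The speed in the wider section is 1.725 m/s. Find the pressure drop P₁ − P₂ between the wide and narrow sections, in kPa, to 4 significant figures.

Continuity gives A₁v₁ = A₂v₂, so v₂ = (460.0 cm²)/(182.7 cm²) × 1.725 m/s = 4.344 m/s.
Along the horizontal streamline, P + ½ρv² is constant.
P₁ − P₂ = ½·1000·(4.344² − 1.725²) = ½·1000·15.89 = 7947 Pa.

ΔP ≈ 7.947 kPa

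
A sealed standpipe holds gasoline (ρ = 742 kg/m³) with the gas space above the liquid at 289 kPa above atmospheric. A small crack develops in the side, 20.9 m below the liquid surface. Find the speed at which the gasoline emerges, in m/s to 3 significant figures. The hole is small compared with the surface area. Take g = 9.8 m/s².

v ≈ 34.5 m/s

Take point 1 at the surface (v₁ ≈ 0) and point 2 at the hole (at atmospheric pressure). Bernoulli: P₁ + ρg h = P_atm + ½ρv₂².
With P₁ − P_atm = 289000 Pa, v₂ = √(2gh + 2ΔP/ρ) = √(2·9.8·20.9 + 2·289000/742) = 34.5 m/s.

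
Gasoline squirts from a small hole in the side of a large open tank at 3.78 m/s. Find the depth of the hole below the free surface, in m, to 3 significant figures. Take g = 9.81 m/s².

0.728 m

Torricelli: v = √(2gh), so h = v²/(2g).
h = 3.78²/(2·9.81) = 14.3/19.62 = 0.728 m.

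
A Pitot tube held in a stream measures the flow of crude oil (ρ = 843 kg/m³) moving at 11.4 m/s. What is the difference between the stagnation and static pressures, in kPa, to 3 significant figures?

ΔP = 54.8 kPa

Bernoulli between the free stream and the stagnation point: ½ρv² = P_stag − P_static.
ΔP = ½·843·11.4² = 54800 Pa.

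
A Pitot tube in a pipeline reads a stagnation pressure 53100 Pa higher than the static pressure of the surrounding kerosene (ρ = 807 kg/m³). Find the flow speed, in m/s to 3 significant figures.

Bernoulli between the free stream and the stagnation point: ½ρv² = P_stag − P_static.
v = √(2ΔP/ρ) = √(2·53100/807) = 11.5 m/s.

v ≈ 11.5 m/s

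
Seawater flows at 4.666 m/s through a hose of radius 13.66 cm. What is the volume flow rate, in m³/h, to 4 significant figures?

Q ≈ 984.7 m³/h

Q = A·v = 0.05862 m² × 4.666 m/s = 0.2735 m³/s.
Converting: 0.2735 m³/s × 3600 = 984.7 m³/h.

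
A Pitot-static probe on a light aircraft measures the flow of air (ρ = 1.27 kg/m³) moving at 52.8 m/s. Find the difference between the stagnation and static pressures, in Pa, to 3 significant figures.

1770 Pa

The dynamic pressure equals the rise in static pressure at the stagnation point: ΔP = ½ρv².
ΔP = ½·1.27·52.8² = 1770 Pa.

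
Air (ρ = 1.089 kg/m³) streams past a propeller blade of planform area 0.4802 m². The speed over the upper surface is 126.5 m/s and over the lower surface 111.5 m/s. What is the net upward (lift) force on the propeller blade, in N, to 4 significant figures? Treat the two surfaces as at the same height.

F ≈ 933.4 N

The faster flow above has the lower pressure; Bernoulli (same height) gives ΔP = ½ρ(v_up² − v_low²).
ΔP = ½·1.089·(126.5² − 111.5²) = 1944 Pa.
Lift = ΔP · A = 1944 × 0.4802 = 933.4 N.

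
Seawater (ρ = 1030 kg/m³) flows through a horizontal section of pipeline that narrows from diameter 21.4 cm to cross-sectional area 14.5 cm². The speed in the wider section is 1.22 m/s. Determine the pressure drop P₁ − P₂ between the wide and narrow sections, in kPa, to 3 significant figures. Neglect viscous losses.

Continuity gives A₁v₁ = A₂v₂, so v₂ = (360 cm²)/(14.5 cm²) × 1.22 m/s = 30.3 m/s.
With no height change, Bernoulli's equation is P₁ + ½ρv₁² = P₂ + ½ρv₂².
P₁ − P₂ = ½·1030·(30.3² − 1.22²) = ½·1030·914 = 471000 Pa.

471 kPa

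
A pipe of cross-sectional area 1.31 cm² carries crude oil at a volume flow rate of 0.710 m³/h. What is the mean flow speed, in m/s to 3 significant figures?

Q = 0.710 m³/h = 0.000197 m³/s.
v = Q/A = 0.000197 / 0.000131 = 1.51 m/s.

v ≈ 1.51 m/s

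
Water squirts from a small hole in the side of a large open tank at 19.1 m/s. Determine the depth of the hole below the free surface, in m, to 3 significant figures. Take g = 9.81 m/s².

Inverting v = √(2gh) gives h = v² / 2g.
h = 19.1²/(2·9.81) = 365/19.62 = 18.6 m.

h ≈ 18.6 m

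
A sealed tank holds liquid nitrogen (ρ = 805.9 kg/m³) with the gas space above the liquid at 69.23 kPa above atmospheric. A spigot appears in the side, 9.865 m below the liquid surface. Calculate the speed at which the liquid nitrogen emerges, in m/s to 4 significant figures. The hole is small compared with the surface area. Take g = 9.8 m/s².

v ≈ 19.11 m/s

Take point 1 at the surface (v₁ ≈ 0) and point 2 at the hole (at atmospheric pressure). Bernoulli: P₁ + ρg h = P_atm + ½ρv₂².
With P₁ − P_atm = 69230 Pa, v₂ = √(2gh + 2ΔP/ρ) = √(2·9.8·9.865 + 2·69230/805.9) = 19.11 m/s.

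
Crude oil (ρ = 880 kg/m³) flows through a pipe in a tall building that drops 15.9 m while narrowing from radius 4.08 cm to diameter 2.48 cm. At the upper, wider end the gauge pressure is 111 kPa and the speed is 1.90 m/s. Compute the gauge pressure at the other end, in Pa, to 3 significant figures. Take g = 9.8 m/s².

P₂ ≈ 63500 Pa

By continuity, v₂ = v₁·A₁/A₂ = 1.90·(52.3/4.83) = 20.6 m/s.
Applying Bernoulli between the two ends and solving for P₂: P₂ = P₁ + ½ρ(v₁² − v₂²) − ρgΔh.
P₂ = 111000 + ½·880·(1.90² − 20.6²) − 880·9.8·(−15.9) = 111000 + (-185000) − (-137000) = 63500 Pa.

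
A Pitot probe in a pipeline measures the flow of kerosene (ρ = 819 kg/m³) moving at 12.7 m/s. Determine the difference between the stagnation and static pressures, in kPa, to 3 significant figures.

Bernoulli between the free stream and the stagnation point: ½ρv² = P_stag − P_static.
ΔP = ½·819·12.7² = 66000 Pa.

66.0 kPa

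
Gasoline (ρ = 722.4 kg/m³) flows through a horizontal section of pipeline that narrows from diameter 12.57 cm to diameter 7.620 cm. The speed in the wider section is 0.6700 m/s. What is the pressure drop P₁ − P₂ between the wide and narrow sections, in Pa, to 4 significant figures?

ΔP = 1039 Pa

Mass conservation (A₁v₁ = A₂v₂) gives v₂ = 0.6700 × 124.1/45.60 = 1.823 m/s.
The pipe is horizontal, so Bernoulli reduces to P₁ + ½ρv₁² = P₂ + ½ρv₂².
P₁ − P₂ = ½·722.4·(1.823² − 0.6700²) = ½·722.4·2.875 = 1039 Pa.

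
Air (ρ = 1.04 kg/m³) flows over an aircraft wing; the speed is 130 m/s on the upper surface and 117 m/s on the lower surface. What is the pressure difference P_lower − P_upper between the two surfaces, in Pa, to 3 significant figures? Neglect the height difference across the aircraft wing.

Bernoulli (same height): P_lower − P_upper = ½ρ(v_upper² − v_lower²).
ΔP = ½·1.04·(130² − 117²) = 1670 Pa.

ΔP ≈ 1670 Pa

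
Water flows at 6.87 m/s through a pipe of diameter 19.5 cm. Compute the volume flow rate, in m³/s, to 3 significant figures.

Q ≈ 0.205 m³/s

Q = A·v = 0.0299 m² × 6.87 m/s = 0.205 m³/s.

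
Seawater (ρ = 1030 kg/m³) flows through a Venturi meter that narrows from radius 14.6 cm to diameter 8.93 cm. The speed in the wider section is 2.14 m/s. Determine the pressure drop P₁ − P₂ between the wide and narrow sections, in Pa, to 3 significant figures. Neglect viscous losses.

ΔP = 267000 Pa

Continuity gives A₁v₁ = A₂v₂, so v₂ = (670 cm²)/(62.6 cm²) × 2.14 m/s = 22.9 m/s.
The pipe is horizontal, so Bernoulli reduces to P₁ + ½ρv₁² = P₂ + ½ρv₂².
P₁ − P₂ = ½·1030·(22.9² − 2.14²) = ½·1030·519 = 267000 Pa.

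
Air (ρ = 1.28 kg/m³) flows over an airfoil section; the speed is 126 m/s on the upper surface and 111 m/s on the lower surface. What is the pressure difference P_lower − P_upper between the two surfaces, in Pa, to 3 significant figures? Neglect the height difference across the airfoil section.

2280 Pa

The pressure is lower where the speed is higher: ΔP = ½ρ(v_up² − v_low²).
ΔP = ½·1.28·(126² − 111²) = 2280 Pa.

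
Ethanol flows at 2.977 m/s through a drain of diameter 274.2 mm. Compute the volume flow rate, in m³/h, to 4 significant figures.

Q ≈ 632.9 m³/h

Q = A·v = 0.05905 m² × 2.977 m/s = 0.1758 m³/s.
Converting: 0.1758 m³/s × 3600 = 632.9 m³/h.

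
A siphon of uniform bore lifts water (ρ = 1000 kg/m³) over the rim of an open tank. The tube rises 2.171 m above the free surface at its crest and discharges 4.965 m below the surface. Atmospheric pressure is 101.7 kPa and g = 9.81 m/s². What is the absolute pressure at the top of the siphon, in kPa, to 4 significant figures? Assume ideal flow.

Bernoulli surface→outlet gives ½v² = g·h_out, so v = √(2·9.81·4.965) = 9.870 m/s.
The bore is uniform, so the speed at the crest is the same v. Bernoulli surface→crest: P_atm = P_top + ½ρv² + ρg·h_top.
P_top = 101700 − ½·1000·9.870² − 1000·9.81·2.171 = 31700 Pa.

31.70 kPa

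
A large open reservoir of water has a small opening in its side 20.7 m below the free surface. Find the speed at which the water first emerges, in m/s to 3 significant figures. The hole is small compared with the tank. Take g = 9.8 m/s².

20.1 m/s

With the surface at rest and both surface and jet at atmospheric pressure, Bernoulli gives ρg h = ½ρv², so v = √(2gh) = √(2·9.8·20.7) = 20.1 m/s.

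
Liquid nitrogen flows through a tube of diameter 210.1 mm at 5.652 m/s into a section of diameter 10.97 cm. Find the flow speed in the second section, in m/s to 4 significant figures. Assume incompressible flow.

The volume flow rate is constant, so v₂ = (A₁/A₂)v₁ = (346.7/94.52)·5.652 = 20.73 m/s.

v₂ = 20.73 m/s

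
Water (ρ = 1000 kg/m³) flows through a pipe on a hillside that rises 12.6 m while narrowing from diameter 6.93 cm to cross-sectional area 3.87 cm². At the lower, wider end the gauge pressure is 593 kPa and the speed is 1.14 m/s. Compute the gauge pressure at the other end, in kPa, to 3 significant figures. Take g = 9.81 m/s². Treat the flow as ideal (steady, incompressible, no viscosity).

The volume flow rate is constant, so v₂ = (A₁/A₂)v₁ = (37.7/3.87)·1.14 = 11.1 m/s.
Energy conservation along the streamline gives P₂ = P₁ − ½ρ(v₂² − v₁²) − ρg(h₂ − h₁).
P₂ = 593000 + ½·1000·(1.14² − 11.1²) − 1000·9.81·(+12.6) = 593000 + (-61100) − (124000) = 408000 Pa.

408 kPa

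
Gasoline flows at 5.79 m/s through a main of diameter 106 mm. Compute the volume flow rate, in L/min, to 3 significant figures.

Q = A·v = 0.00882 m² × 5.79 m/s = 0.0511 m³/s.
Converting: 0.0511 m³/s × 60000 = 3070 L/min.

Q = 3070 L/min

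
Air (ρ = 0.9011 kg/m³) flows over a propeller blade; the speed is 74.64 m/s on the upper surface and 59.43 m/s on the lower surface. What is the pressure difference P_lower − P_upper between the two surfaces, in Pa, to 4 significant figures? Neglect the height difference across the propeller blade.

ΔP = 918.8 Pa

Bernoulli (same height): P_lower − P_upper = ½ρ(v_upper² − v_lower²).
ΔP = ½·0.9011·(74.64² − 59.43²) = 918.8 Pa.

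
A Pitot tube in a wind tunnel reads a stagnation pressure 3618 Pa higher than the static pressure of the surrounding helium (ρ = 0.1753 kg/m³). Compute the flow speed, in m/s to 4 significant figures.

At the stagnation point the flow is brought to rest, so Bernoulli gives P_stag − P_static = ½ρv².
v = √(2ΔP/ρ) = √(2·3618/0.1753) = 203.2 m/s.

v ≈ 203.2 m/s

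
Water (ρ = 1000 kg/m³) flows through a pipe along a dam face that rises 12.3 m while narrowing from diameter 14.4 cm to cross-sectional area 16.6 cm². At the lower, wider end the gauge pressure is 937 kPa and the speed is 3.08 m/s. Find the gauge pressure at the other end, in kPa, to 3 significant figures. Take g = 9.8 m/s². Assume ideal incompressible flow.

By continuity, v₂ = v₁·A₁/A₂ = 3.08·(163/16.6) = 30.2 m/s.
Energy conservation along the streamline gives P₂ = P₁ − ½ρ(v₂² − v₁²) − ρg(h₂ − h₁).
P₂ = 937000 + ½·1000·(3.08² − 30.2²) − 1000·9.8·(+12.3) = 937000 + (-452000) − (121000) = 365000 Pa.

365 kPa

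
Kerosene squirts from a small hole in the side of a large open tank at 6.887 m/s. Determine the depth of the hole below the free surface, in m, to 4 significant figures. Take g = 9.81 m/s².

h = 2.417 m

Inverting v = √(2gh) gives h = v² / 2g.
h = 6.887²/(2·9.81) = 47.43/19.62 = 2.417 m.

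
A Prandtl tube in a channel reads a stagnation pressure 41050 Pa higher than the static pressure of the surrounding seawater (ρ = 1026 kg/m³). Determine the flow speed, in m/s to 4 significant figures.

The dynamic pressure equals the rise in static pressure at the stagnation point: ΔP = ½ρv².
v = √(2ΔP/ρ) = √(2·41050/1026) = 8.945 m/s.

v = 8.945 m/s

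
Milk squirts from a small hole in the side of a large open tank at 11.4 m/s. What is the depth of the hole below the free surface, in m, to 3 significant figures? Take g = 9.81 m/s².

For a small hole in a large open tank, ½v² = gh, giving h = v²/(2g).
h = 11.4²/(2·9.81) = 130/19.62 = 6.62 m.

h = 6.62 m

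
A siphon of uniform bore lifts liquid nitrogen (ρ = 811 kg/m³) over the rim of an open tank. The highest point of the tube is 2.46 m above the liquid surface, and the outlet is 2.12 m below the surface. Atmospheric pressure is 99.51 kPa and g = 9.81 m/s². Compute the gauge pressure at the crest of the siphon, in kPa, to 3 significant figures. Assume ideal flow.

From the surface to the outlet (both open to atmosphere, surface at rest): v = √(2g·h_out) = √(2·9.81·2.12) = 6.45 m/s.
Continuity keeps v the same throughout the tube; from surface to crest, P_atm + 0 = P_top + ½ρv² + ρg·h_top.
P_top = 99510 − ½·811·6.45² − 811·9.81·2.46 = 63100 Pa. So P_gauge = P_top − P_atm = -36400 Pa.

P_gauge = -36.4 kPa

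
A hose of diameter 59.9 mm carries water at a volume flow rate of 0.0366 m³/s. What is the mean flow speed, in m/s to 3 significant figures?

Q = 0.0366 m³/s = 0.0366 m³/s.
v = Q/A = 0.0366 / 0.00282 = 13.0 m/s.

v ≈ 13.0 m/s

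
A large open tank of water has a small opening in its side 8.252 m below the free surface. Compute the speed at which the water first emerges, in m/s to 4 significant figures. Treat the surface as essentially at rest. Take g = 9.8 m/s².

v ≈ 12.72 m/s

With the surface at rest and both surface and jet at atmospheric pressure, Bernoulli gives ρg h = ½ρv², so v = √(2gh) = √(2·9.8·8.252) = 12.72 m/s.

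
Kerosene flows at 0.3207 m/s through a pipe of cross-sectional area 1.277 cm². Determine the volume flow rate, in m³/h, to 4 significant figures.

Q = A·v = 0.0001277 m² × 0.3207 m/s = 0.00004095 m³/s.
Converting: 0.00004095 m³/s × 3600 = 0.1474 m³/h.

Q ≈ 0.1474 m³/h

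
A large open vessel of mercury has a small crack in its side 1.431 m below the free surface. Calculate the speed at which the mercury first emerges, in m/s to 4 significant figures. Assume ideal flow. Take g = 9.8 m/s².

Bernoulli from surface to hole (P equal, v_surface ≈ 0): v = √(2gh) = √(2×9.8×1.431) = 5.296 m/s.

v ≈ 5.296 m/s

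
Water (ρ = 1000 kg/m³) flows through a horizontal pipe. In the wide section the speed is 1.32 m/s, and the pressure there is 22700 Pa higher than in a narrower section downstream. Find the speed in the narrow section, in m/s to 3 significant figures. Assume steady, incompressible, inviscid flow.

Horizontal Bernoulli: P₁ + ½ρv₁² = P₂ + ½ρv₂², so v₂² = v₁² + 2(P₁ − P₂)/ρ.
v₂ = √(1.32² + 2·22700/1000) = √(1.74 + 45.4) = 6.87 m/s.

v₂ ≈ 6.87 m/s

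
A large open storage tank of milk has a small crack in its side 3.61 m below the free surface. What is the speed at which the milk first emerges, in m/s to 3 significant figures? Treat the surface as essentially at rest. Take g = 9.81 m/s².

Bernoulli from surface to hole (P equal, v_surface ≈ 0): v = √(2gh) = √(2×9.81×3.61) = 8.42 m/s.

8.42 m/s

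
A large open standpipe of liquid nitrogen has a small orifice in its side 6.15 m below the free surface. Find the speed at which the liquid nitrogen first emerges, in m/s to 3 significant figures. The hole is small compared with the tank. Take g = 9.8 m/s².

v = 11.0 m/s

Torricelli's result v = √(2gh) gives v = √(2·9.8·6.15) = 11.0 m/s.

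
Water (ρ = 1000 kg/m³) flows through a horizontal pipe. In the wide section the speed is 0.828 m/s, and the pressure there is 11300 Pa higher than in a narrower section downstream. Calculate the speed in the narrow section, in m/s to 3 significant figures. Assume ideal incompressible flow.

4.83 m/s

Horizontal Bernoulli: P₁ + ½ρv₁² = P₂ + ½ρv₂², so v₂² = v₁² + 2(P₁ − P₂)/ρ.
v₂ = √(0.828² + 2·11300/1000) = √(0.686 + 22.6) = 4.83 m/s.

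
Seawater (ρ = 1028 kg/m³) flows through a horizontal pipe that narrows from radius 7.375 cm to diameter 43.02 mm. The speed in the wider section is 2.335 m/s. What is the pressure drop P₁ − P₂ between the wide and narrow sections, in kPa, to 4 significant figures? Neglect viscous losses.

Mass conservation (A₁v₁ = A₂v₂) gives v₂ = 2.335 × 170.9/14.54 = 27.45 m/s.
Bernoulli (h₁ = h₂): P₁ − P₂ = ½ρ(v₂² − v₁²).
P₁ − P₂ = ½·1028·(27.45² − 2.335²) = ½·1028·748.0 = 384500 Pa.

384.5 kPa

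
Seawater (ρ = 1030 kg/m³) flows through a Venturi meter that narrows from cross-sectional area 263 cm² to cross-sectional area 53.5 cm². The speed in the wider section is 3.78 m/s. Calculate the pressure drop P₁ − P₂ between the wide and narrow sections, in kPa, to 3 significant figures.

170 kPa

By continuity, v₂ = v₁·A₁/A₂ = 3.78·(263/53.5) = 18.6 m/s.
Bernoulli (h₁ = h₂): P₁ − P₂ = ½ρ(v₂² − v₁²).
P₁ − P₂ = ½·1030·(18.6² − 3.78²) = ½·1030·331 = 170000 Pa.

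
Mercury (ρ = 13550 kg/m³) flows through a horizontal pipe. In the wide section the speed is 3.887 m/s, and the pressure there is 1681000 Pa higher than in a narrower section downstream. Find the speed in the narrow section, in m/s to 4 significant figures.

Along the level pipe P + ½ρv² is conserved, hence v₂² = v₁² + 2(P₁ − P₂)/ρ.
v₂ = √(3.887² + 2·1681000/13550) = √(15.11 + 248.1) = 16.22 m/s.

v₂ = 16.22 m/s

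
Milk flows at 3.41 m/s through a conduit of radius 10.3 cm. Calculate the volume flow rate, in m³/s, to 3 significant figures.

Q = 0.114 m³/s

Q = A·v = 0.0333 m² × 3.41 m/s = 0.114 m³/s.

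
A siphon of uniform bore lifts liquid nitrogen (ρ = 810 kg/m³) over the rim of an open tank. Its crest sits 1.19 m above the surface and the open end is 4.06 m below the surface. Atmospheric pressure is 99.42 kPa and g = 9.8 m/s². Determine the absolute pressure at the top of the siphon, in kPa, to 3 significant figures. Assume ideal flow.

From the surface to the outlet (both open to atmosphere, surface at rest): v = √(2g·h_out) = √(2·9.8·4.06) = 8.92 m/s.
Continuity keeps v the same throughout the tube; from surface to crest, P_atm + 0 = P_top + ½ρv² + ρg·h_top.
P_top = 99420 − ½·810·8.92² − 810·9.8·1.19 = 57700 Pa.

P_top = 57.7 kPa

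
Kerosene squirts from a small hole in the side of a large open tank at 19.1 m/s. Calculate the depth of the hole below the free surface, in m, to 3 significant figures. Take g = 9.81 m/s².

18.6 m

Inverting v = √(2gh) gives h = v² / 2g.
h = 19.1²/(2·9.81) = 365/19.62 = 18.6 m.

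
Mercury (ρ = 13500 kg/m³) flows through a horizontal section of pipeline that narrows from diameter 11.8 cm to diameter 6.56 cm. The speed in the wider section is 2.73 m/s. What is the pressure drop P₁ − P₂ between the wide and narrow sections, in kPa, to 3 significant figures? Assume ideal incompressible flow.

Mass conservation (A₁v₁ = A₂v₂) gives v₂ = 2.73 × 109/33.8 = 8.83 m/s.
With no height change, Bernoulli's equation is P₁ + ½ρv₁² = P₂ + ½ρv₂².
P₁ − P₂ = ½·13500·(8.83² − 2.73²) = ½·13500·70.6 = 476000 Pa.

476 kPa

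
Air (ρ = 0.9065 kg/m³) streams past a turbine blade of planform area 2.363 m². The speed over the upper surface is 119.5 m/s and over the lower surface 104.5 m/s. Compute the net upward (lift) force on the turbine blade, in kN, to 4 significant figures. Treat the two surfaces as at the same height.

F = 3.599 kN

The faster flow above has the lower pressure; Bernoulli (same height) gives ΔP = ½ρ(v_up² − v_low²).
ΔP = ½·0.9065·(119.5² − 104.5²) = 1523 Pa.
Lift = ΔP · A = 1523 × 2.363 = 3599 N.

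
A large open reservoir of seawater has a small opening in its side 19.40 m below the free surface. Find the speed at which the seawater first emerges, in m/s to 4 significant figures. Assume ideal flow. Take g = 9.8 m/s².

The surface is effectively still and both ends are open, so ½v² = gh and v = √(2·9.8·19.40) = 19.50 m/s.

v = 19.50 m/s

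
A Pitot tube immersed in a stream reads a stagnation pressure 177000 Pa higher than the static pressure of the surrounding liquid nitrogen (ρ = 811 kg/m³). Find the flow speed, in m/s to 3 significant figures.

v = 20.9 m/s

At the stagnation point the flow is brought to rest, so Bernoulli gives P_stag − P_static = ½ρv².
v = √(2ΔP/ρ) = √(2·177000/811) = 20.9 m/s.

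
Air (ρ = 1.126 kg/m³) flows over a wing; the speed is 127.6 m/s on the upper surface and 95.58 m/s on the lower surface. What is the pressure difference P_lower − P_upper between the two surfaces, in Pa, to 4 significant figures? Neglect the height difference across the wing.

Bernoulli (same height): P_lower − P_upper = ½ρ(v_upper² − v_lower²).
ΔP = ½·1.126·(127.6² − 95.58²) = 4023 Pa.

ΔP = 4023 Pa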